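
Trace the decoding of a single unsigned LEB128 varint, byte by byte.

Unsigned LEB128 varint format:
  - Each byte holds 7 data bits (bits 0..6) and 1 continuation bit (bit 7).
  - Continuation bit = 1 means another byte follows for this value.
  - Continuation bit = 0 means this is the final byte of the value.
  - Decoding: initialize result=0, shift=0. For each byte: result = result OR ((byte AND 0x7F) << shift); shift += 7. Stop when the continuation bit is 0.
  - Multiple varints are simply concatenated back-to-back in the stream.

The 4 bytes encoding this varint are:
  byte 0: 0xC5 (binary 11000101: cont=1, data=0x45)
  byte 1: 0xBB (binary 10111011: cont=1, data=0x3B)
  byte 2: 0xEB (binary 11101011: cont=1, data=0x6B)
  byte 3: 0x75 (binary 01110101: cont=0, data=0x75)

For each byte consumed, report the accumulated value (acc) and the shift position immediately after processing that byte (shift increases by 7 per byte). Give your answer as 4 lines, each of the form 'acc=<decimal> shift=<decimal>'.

Answer: acc=69 shift=7
acc=7621 shift=14
acc=1760709 shift=21
acc=247127493 shift=28

Derivation:
byte 0=0xC5: payload=0x45=69, contrib = 69<<0 = 69; acc -> 69, shift -> 7
byte 1=0xBB: payload=0x3B=59, contrib = 59<<7 = 7552; acc -> 7621, shift -> 14
byte 2=0xEB: payload=0x6B=107, contrib = 107<<14 = 1753088; acc -> 1760709, shift -> 21
byte 3=0x75: payload=0x75=117, contrib = 117<<21 = 245366784; acc -> 247127493, shift -> 28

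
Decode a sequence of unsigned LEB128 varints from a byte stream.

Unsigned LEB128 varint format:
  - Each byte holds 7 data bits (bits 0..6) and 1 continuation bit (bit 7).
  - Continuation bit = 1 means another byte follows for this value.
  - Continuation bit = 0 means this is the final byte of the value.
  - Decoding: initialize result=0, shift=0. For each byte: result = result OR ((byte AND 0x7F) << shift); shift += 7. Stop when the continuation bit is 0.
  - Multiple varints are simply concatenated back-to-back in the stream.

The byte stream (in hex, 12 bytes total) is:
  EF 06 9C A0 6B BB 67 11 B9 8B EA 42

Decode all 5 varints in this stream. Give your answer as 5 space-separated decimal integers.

  byte[0]=0xEF cont=1 payload=0x6F=111: acc |= 111<<0 -> acc=111 shift=7
  byte[1]=0x06 cont=0 payload=0x06=6: acc |= 6<<7 -> acc=879 shift=14 [end]
Varint 1: bytes[0:2] = EF 06 -> value 879 (2 byte(s))
  byte[2]=0x9C cont=1 payload=0x1C=28: acc |= 28<<0 -> acc=28 shift=7
  byte[3]=0xA0 cont=1 payload=0x20=32: acc |= 32<<7 -> acc=4124 shift=14
  byte[4]=0x6B cont=0 payload=0x6B=107: acc |= 107<<14 -> acc=1757212 shift=21 [end]
Varint 2: bytes[2:5] = 9C A0 6B -> value 1757212 (3 byte(s))
  byte[5]=0xBB cont=1 payload=0x3B=59: acc |= 59<<0 -> acc=59 shift=7
  byte[6]=0x67 cont=0 payload=0x67=103: acc |= 103<<7 -> acc=13243 shift=14 [end]
Varint 3: bytes[5:7] = BB 67 -> value 13243 (2 byte(s))
  byte[7]=0x11 cont=0 payload=0x11=17: acc |= 17<<0 -> acc=17 shift=7 [end]
Varint 4: bytes[7:8] = 11 -> value 17 (1 byte(s))
  byte[8]=0xB9 cont=1 payload=0x39=57: acc |= 57<<0 -> acc=57 shift=7
  byte[9]=0x8B cont=1 payload=0x0B=11: acc |= 11<<7 -> acc=1465 shift=14
  byte[10]=0xEA cont=1 payload=0x6A=106: acc |= 106<<14 -> acc=1738169 shift=21
  byte[11]=0x42 cont=0 payload=0x42=66: acc |= 66<<21 -> acc=140150201 shift=28 [end]
Varint 5: bytes[8:12] = B9 8B EA 42 -> value 140150201 (4 byte(s))

Answer: 879 1757212 13243 17 140150201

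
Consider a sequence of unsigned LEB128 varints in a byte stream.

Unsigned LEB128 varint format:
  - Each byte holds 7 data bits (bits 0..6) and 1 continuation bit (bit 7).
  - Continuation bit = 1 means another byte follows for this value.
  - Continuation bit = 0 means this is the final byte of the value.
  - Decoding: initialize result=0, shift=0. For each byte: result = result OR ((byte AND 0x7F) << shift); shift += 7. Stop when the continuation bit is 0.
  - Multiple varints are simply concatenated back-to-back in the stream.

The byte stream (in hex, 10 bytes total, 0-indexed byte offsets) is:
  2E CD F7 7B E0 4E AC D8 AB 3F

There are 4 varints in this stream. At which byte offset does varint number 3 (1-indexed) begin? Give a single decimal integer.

Answer: 4

Derivation:
  byte[0]=0x2E cont=0 payload=0x2E=46: acc |= 46<<0 -> acc=46 shift=7 [end]
Varint 1: bytes[0:1] = 2E -> value 46 (1 byte(s))
  byte[1]=0xCD cont=1 payload=0x4D=77: acc |= 77<<0 -> acc=77 shift=7
  byte[2]=0xF7 cont=1 payload=0x77=119: acc |= 119<<7 -> acc=15309 shift=14
  byte[3]=0x7B cont=0 payload=0x7B=123: acc |= 123<<14 -> acc=2030541 shift=21 [end]
Varint 2: bytes[1:4] = CD F7 7B -> value 2030541 (3 byte(s))
  byte[4]=0xE0 cont=1 payload=0x60=96: acc |= 96<<0 -> acc=96 shift=7
  byte[5]=0x4E cont=0 payload=0x4E=78: acc |= 78<<7 -> acc=10080 shift=14 [end]
Varint 3: bytes[4:6] = E0 4E -> value 10080 (2 byte(s))
  byte[6]=0xAC cont=1 payload=0x2C=44: acc |= 44<<0 -> acc=44 shift=7
  byte[7]=0xD8 cont=1 payload=0x58=88: acc |= 88<<7 -> acc=11308 shift=14
  byte[8]=0xAB cont=1 payload=0x2B=43: acc |= 43<<14 -> acc=715820 shift=21
  byte[9]=0x3F cont=0 payload=0x3F=63: acc |= 63<<21 -> acc=132836396 shift=28 [end]
Varint 4: bytes[6:10] = AC D8 AB 3F -> value 132836396 (4 byte(s))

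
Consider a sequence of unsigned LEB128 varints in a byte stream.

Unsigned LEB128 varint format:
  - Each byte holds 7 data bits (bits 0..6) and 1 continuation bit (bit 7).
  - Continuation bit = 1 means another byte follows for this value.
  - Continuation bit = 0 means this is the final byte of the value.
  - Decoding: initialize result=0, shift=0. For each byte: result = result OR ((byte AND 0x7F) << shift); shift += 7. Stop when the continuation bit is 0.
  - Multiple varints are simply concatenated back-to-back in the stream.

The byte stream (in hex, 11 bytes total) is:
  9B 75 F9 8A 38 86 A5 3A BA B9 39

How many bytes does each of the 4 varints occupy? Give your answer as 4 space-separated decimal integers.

  byte[0]=0x9B cont=1 payload=0x1B=27: acc |= 27<<0 -> acc=27 shift=7
  byte[1]=0x75 cont=0 payload=0x75=117: acc |= 117<<7 -> acc=15003 shift=14 [end]
Varint 1: bytes[0:2] = 9B 75 -> value 15003 (2 byte(s))
  byte[2]=0xF9 cont=1 payload=0x79=121: acc |= 121<<0 -> acc=121 shift=7
  byte[3]=0x8A cont=1 payload=0x0A=10: acc |= 10<<7 -> acc=1401 shift=14
  byte[4]=0x38 cont=0 payload=0x38=56: acc |= 56<<14 -> acc=918905 shift=21 [end]
Varint 2: bytes[2:5] = F9 8A 38 -> value 918905 (3 byte(s))
  byte[5]=0x86 cont=1 payload=0x06=6: acc |= 6<<0 -> acc=6 shift=7
  byte[6]=0xA5 cont=1 payload=0x25=37: acc |= 37<<7 -> acc=4742 shift=14
  byte[7]=0x3A cont=0 payload=0x3A=58: acc |= 58<<14 -> acc=955014 shift=21 [end]
Varint 3: bytes[5:8] = 86 A5 3A -> value 955014 (3 byte(s))
  byte[8]=0xBA cont=1 payload=0x3A=58: acc |= 58<<0 -> acc=58 shift=7
  byte[9]=0xB9 cont=1 payload=0x39=57: acc |= 57<<7 -> acc=7354 shift=14
  byte[10]=0x39 cont=0 payload=0x39=57: acc |= 57<<14 -> acc=941242 shift=21 [end]
Varint 4: bytes[8:11] = BA B9 39 -> value 941242 (3 byte(s))

Answer: 2 3 3 3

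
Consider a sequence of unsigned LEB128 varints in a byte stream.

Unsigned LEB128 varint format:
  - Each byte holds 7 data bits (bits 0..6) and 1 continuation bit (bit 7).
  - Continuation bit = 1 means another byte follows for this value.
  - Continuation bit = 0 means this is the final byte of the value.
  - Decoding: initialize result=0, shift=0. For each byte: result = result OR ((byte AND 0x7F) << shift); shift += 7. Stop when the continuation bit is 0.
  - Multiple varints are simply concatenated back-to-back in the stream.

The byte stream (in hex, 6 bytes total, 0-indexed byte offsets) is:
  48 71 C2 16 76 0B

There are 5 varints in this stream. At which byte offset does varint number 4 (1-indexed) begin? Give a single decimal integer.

  byte[0]=0x48 cont=0 payload=0x48=72: acc |= 72<<0 -> acc=72 shift=7 [end]
Varint 1: bytes[0:1] = 48 -> value 72 (1 byte(s))
  byte[1]=0x71 cont=0 payload=0x71=113: acc |= 113<<0 -> acc=113 shift=7 [end]
Varint 2: bytes[1:2] = 71 -> value 113 (1 byte(s))
  byte[2]=0xC2 cont=1 payload=0x42=66: acc |= 66<<0 -> acc=66 shift=7
  byte[3]=0x16 cont=0 payload=0x16=22: acc |= 22<<7 -> acc=2882 shift=14 [end]
Varint 3: bytes[2:4] = C2 16 -> value 2882 (2 byte(s))
  byte[4]=0x76 cont=0 payload=0x76=118: acc |= 118<<0 -> acc=118 shift=7 [end]
Varint 4: bytes[4:5] = 76 -> value 118 (1 byte(s))
  byte[5]=0x0B cont=0 payload=0x0B=11: acc |= 11<<0 -> acc=11 shift=7 [end]
Varint 5: bytes[5:6] = 0B -> value 11 (1 byte(s))

Answer: 4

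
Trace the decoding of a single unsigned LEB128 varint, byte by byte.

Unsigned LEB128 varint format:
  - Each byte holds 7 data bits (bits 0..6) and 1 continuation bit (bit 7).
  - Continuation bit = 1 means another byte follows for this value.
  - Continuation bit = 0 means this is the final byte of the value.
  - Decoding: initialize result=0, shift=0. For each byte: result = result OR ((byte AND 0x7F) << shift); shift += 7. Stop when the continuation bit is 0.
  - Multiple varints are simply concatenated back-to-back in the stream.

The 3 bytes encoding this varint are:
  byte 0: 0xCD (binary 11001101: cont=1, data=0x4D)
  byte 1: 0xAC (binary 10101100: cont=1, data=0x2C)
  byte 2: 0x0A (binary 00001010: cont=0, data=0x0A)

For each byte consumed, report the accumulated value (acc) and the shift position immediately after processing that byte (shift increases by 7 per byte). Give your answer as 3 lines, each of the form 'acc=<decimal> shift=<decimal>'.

Answer: acc=77 shift=7
acc=5709 shift=14
acc=169549 shift=21

Derivation:
byte 0=0xCD: payload=0x4D=77, contrib = 77<<0 = 77; acc -> 77, shift -> 7
byte 1=0xAC: payload=0x2C=44, contrib = 44<<7 = 5632; acc -> 5709, shift -> 14
byte 2=0x0A: payload=0x0A=10, contrib = 10<<14 = 163840; acc -> 169549, shift -> 21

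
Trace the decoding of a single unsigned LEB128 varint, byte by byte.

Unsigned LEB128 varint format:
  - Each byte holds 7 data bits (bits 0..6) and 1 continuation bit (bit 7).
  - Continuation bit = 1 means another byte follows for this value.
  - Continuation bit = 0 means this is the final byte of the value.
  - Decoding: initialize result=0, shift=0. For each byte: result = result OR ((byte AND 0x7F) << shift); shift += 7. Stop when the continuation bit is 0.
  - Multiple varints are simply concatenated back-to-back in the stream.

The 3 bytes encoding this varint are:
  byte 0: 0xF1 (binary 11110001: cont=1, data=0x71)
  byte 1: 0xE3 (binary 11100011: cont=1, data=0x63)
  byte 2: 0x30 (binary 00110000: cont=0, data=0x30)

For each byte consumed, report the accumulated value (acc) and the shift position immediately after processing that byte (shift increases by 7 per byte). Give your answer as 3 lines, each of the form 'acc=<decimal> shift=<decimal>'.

byte 0=0xF1: payload=0x71=113, contrib = 113<<0 = 113; acc -> 113, shift -> 7
byte 1=0xE3: payload=0x63=99, contrib = 99<<7 = 12672; acc -> 12785, shift -> 14
byte 2=0x30: payload=0x30=48, contrib = 48<<14 = 786432; acc -> 799217, shift -> 21

Answer: acc=113 shift=7
acc=12785 shift=14
acc=799217 shift=21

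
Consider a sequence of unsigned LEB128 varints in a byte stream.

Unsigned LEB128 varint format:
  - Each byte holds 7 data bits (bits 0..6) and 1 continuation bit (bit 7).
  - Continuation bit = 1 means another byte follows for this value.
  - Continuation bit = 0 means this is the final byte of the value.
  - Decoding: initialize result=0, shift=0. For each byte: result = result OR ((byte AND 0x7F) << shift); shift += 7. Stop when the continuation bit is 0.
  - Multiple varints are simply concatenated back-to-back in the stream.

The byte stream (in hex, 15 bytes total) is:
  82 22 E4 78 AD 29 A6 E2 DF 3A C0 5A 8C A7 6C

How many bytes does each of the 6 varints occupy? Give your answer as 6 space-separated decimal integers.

Answer: 2 2 2 4 2 3

Derivation:
  byte[0]=0x82 cont=1 payload=0x02=2: acc |= 2<<0 -> acc=2 shift=7
  byte[1]=0x22 cont=0 payload=0x22=34: acc |= 34<<7 -> acc=4354 shift=14 [end]
Varint 1: bytes[0:2] = 82 22 -> value 4354 (2 byte(s))
  byte[2]=0xE4 cont=1 payload=0x64=100: acc |= 100<<0 -> acc=100 shift=7
  byte[3]=0x78 cont=0 payload=0x78=120: acc |= 120<<7 -> acc=15460 shift=14 [end]
Varint 2: bytes[2:4] = E4 78 -> value 15460 (2 byte(s))
  byte[4]=0xAD cont=1 payload=0x2D=45: acc |= 45<<0 -> acc=45 shift=7
  byte[5]=0x29 cont=0 payload=0x29=41: acc |= 41<<7 -> acc=5293 shift=14 [end]
Varint 3: bytes[4:6] = AD 29 -> value 5293 (2 byte(s))
  byte[6]=0xA6 cont=1 payload=0x26=38: acc |= 38<<0 -> acc=38 shift=7
  byte[7]=0xE2 cont=1 payload=0x62=98: acc |= 98<<7 -> acc=12582 shift=14
  byte[8]=0xDF cont=1 payload=0x5F=95: acc |= 95<<14 -> acc=1569062 shift=21
  byte[9]=0x3A cont=0 payload=0x3A=58: acc |= 58<<21 -> acc=123203878 shift=28 [end]
Varint 4: bytes[6:10] = A6 E2 DF 3A -> value 123203878 (4 byte(s))
  byte[10]=0xC0 cont=1 payload=0x40=64: acc |= 64<<0 -> acc=64 shift=7
  byte[11]=0x5A cont=0 payload=0x5A=90: acc |= 90<<7 -> acc=11584 shift=14 [end]
Varint 5: bytes[10:12] = C0 5A -> value 11584 (2 byte(s))
  byte[12]=0x8C cont=1 payload=0x0C=12: acc |= 12<<0 -> acc=12 shift=7
  byte[13]=0xA7 cont=1 payload=0x27=39: acc |= 39<<7 -> acc=5004 shift=14
  byte[14]=0x6C cont=0 payload=0x6C=108: acc |= 108<<14 -> acc=1774476 shift=21 [end]
Varint 6: bytes[12:15] = 8C A7 6C -> value 1774476 (3 byte(s))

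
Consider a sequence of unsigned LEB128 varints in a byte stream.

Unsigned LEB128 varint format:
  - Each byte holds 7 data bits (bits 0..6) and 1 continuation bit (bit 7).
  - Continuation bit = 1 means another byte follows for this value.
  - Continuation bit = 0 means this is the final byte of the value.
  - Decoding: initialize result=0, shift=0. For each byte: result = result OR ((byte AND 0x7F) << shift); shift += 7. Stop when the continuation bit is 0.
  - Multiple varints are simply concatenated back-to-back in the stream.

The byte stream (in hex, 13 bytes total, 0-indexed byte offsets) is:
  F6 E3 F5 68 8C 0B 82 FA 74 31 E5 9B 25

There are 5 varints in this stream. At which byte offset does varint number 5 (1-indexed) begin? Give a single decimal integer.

  byte[0]=0xF6 cont=1 payload=0x76=118: acc |= 118<<0 -> acc=118 shift=7
  byte[1]=0xE3 cont=1 payload=0x63=99: acc |= 99<<7 -> acc=12790 shift=14
  byte[2]=0xF5 cont=1 payload=0x75=117: acc |= 117<<14 -> acc=1929718 shift=21
  byte[3]=0x68 cont=0 payload=0x68=104: acc |= 104<<21 -> acc=220033526 shift=28 [end]
Varint 1: bytes[0:4] = F6 E3 F5 68 -> value 220033526 (4 byte(s))
  byte[4]=0x8C cont=1 payload=0x0C=12: acc |= 12<<0 -> acc=12 shift=7
  byte[5]=0x0B cont=0 payload=0x0B=11: acc |= 11<<7 -> acc=1420 shift=14 [end]
Varint 2: bytes[4:6] = 8C 0B -> value 1420 (2 byte(s))
  byte[6]=0x82 cont=1 payload=0x02=2: acc |= 2<<0 -> acc=2 shift=7
  byte[7]=0xFA cont=1 payload=0x7A=122: acc |= 122<<7 -> acc=15618 shift=14
  byte[8]=0x74 cont=0 payload=0x74=116: acc |= 116<<14 -> acc=1916162 shift=21 [end]
Varint 3: bytes[6:9] = 82 FA 74 -> value 1916162 (3 byte(s))
  byte[9]=0x31 cont=0 payload=0x31=49: acc |= 49<<0 -> acc=49 shift=7 [end]
Varint 4: bytes[9:10] = 31 -> value 49 (1 byte(s))
  byte[10]=0xE5 cont=1 payload=0x65=101: acc |= 101<<0 -> acc=101 shift=7
  byte[11]=0x9B cont=1 payload=0x1B=27: acc |= 27<<7 -> acc=3557 shift=14
  byte[12]=0x25 cont=0 payload=0x25=37: acc |= 37<<14 -> acc=609765 shift=21 [end]
Varint 5: bytes[10:13] = E5 9B 25 -> value 609765 (3 byte(s))

Answer: 10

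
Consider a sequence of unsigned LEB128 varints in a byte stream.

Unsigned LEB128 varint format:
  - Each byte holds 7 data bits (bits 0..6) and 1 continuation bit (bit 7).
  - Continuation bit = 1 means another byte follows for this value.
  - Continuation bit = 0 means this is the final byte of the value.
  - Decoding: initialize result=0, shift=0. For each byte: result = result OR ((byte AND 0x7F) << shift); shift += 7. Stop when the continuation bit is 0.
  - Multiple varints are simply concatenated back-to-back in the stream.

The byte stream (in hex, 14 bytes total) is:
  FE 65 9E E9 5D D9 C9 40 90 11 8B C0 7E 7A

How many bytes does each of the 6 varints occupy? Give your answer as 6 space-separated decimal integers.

Answer: 2 3 3 2 3 1

Derivation:
  byte[0]=0xFE cont=1 payload=0x7E=126: acc |= 126<<0 -> acc=126 shift=7
  byte[1]=0x65 cont=0 payload=0x65=101: acc |= 101<<7 -> acc=13054 shift=14 [end]
Varint 1: bytes[0:2] = FE 65 -> value 13054 (2 byte(s))
  byte[2]=0x9E cont=1 payload=0x1E=30: acc |= 30<<0 -> acc=30 shift=7
  byte[3]=0xE9 cont=1 payload=0x69=105: acc |= 105<<7 -> acc=13470 shift=14
  byte[4]=0x5D cont=0 payload=0x5D=93: acc |= 93<<14 -> acc=1537182 shift=21 [end]
Varint 2: bytes[2:5] = 9E E9 5D -> value 1537182 (3 byte(s))
  byte[5]=0xD9 cont=1 payload=0x59=89: acc |= 89<<0 -> acc=89 shift=7
  byte[6]=0xC9 cont=1 payload=0x49=73: acc |= 73<<7 -> acc=9433 shift=14
  byte[7]=0x40 cont=0 payload=0x40=64: acc |= 64<<14 -> acc=1058009 shift=21 [end]
Varint 3: bytes[5:8] = D9 C9 40 -> value 1058009 (3 byte(s))
  byte[8]=0x90 cont=1 payload=0x10=16: acc |= 16<<0 -> acc=16 shift=7
  byte[9]=0x11 cont=0 payload=0x11=17: acc |= 17<<7 -> acc=2192 shift=14 [end]
Varint 4: bytes[8:10] = 90 11 -> value 2192 (2 byte(s))
  byte[10]=0x8B cont=1 payload=0x0B=11: acc |= 11<<0 -> acc=11 shift=7
  byte[11]=0xC0 cont=1 payload=0x40=64: acc |= 64<<7 -> acc=8203 shift=14
  byte[12]=0x7E cont=0 payload=0x7E=126: acc |= 126<<14 -> acc=2072587 shift=21 [end]
Varint 5: bytes[10:13] = 8B C0 7E -> value 2072587 (3 byte(s))
  byte[13]=0x7A cont=0 payload=0x7A=122: acc |= 122<<0 -> acc=122 shift=7 [end]
Varint 6: bytes[13:14] = 7A -> value 122 (1 byte(s))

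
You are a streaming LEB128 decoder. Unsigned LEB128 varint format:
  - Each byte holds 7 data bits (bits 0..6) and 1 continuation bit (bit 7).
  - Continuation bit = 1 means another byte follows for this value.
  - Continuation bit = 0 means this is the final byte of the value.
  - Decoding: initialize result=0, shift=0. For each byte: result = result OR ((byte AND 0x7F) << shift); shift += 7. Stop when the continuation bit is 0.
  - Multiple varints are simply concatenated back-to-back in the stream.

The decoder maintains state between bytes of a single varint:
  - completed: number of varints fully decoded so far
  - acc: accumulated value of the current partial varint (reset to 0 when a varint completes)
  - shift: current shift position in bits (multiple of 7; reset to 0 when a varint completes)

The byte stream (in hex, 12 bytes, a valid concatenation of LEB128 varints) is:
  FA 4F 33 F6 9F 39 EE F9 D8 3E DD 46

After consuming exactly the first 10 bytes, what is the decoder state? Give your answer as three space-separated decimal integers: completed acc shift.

Answer: 4 0 0

Derivation:
byte[0]=0xFA cont=1 payload=0x7A: acc |= 122<<0 -> completed=0 acc=122 shift=7
byte[1]=0x4F cont=0 payload=0x4F: varint #1 complete (value=10234); reset -> completed=1 acc=0 shift=0
byte[2]=0x33 cont=0 payload=0x33: varint #2 complete (value=51); reset -> completed=2 acc=0 shift=0
byte[3]=0xF6 cont=1 payload=0x76: acc |= 118<<0 -> completed=2 acc=118 shift=7
byte[4]=0x9F cont=1 payload=0x1F: acc |= 31<<7 -> completed=2 acc=4086 shift=14
byte[5]=0x39 cont=0 payload=0x39: varint #3 complete (value=937974); reset -> completed=3 acc=0 shift=0
byte[6]=0xEE cont=1 payload=0x6E: acc |= 110<<0 -> completed=3 acc=110 shift=7
byte[7]=0xF9 cont=1 payload=0x79: acc |= 121<<7 -> completed=3 acc=15598 shift=14
byte[8]=0xD8 cont=1 payload=0x58: acc |= 88<<14 -> completed=3 acc=1457390 shift=21
byte[9]=0x3E cont=0 payload=0x3E: varint #4 complete (value=131480814); reset -> completed=4 acc=0 shift=0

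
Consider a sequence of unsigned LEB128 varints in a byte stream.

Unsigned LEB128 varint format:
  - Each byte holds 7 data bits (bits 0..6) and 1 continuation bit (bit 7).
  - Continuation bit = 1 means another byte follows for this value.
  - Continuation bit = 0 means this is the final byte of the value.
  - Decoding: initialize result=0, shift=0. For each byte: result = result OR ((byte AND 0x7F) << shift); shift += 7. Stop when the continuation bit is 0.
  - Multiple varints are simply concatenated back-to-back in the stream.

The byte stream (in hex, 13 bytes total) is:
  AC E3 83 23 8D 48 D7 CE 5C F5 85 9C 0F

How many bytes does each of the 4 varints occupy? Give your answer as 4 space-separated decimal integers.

Answer: 4 2 3 4

Derivation:
  byte[0]=0xAC cont=1 payload=0x2C=44: acc |= 44<<0 -> acc=44 shift=7
  byte[1]=0xE3 cont=1 payload=0x63=99: acc |= 99<<7 -> acc=12716 shift=14
  byte[2]=0x83 cont=1 payload=0x03=3: acc |= 3<<14 -> acc=61868 shift=21
  byte[3]=0x23 cont=0 payload=0x23=35: acc |= 35<<21 -> acc=73462188 shift=28 [end]
Varint 1: bytes[0:4] = AC E3 83 23 -> value 73462188 (4 byte(s))
  byte[4]=0x8D cont=1 payload=0x0D=13: acc |= 13<<0 -> acc=13 shift=7
  byte[5]=0x48 cont=0 payload=0x48=72: acc |= 72<<7 -> acc=9229 shift=14 [end]
Varint 2: bytes[4:6] = 8D 48 -> value 9229 (2 byte(s))
  byte[6]=0xD7 cont=1 payload=0x57=87: acc |= 87<<0 -> acc=87 shift=7
  byte[7]=0xCE cont=1 payload=0x4E=78: acc |= 78<<7 -> acc=10071 shift=14
  byte[8]=0x5C cont=0 payload=0x5C=92: acc |= 92<<14 -> acc=1517399 shift=21 [end]
Varint 3: bytes[6:9] = D7 CE 5C -> value 1517399 (3 byte(s))
  byte[9]=0xF5 cont=1 payload=0x75=117: acc |= 117<<0 -> acc=117 shift=7
  byte[10]=0x85 cont=1 payload=0x05=5: acc |= 5<<7 -> acc=757 shift=14
  byte[11]=0x9C cont=1 payload=0x1C=28: acc |= 28<<14 -> acc=459509 shift=21
  byte[12]=0x0F cont=0 payload=0x0F=15: acc |= 15<<21 -> acc=31916789 shift=28 [end]
Varint 4: bytes[9:13] = F5 85 9C 0F -> value 31916789 (4 byte(s))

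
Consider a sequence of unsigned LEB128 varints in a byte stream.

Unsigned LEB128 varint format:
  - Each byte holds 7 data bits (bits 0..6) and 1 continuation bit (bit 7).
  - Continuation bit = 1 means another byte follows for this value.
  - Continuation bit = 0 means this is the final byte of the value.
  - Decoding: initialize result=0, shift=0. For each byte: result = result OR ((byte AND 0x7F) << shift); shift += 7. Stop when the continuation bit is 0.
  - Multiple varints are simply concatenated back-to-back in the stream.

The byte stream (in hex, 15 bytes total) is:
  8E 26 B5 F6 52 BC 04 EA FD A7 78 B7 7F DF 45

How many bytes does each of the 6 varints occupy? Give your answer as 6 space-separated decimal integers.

Answer: 2 3 2 4 2 2

Derivation:
  byte[0]=0x8E cont=1 payload=0x0E=14: acc |= 14<<0 -> acc=14 shift=7
  byte[1]=0x26 cont=0 payload=0x26=38: acc |= 38<<7 -> acc=4878 shift=14 [end]
Varint 1: bytes[0:2] = 8E 26 -> value 4878 (2 byte(s))
  byte[2]=0xB5 cont=1 payload=0x35=53: acc |= 53<<0 -> acc=53 shift=7
  byte[3]=0xF6 cont=1 payload=0x76=118: acc |= 118<<7 -> acc=15157 shift=14
  byte[4]=0x52 cont=0 payload=0x52=82: acc |= 82<<14 -> acc=1358645 shift=21 [end]
Varint 2: bytes[2:5] = B5 F6 52 -> value 1358645 (3 byte(s))
  byte[5]=0xBC cont=1 payload=0x3C=60: acc |= 60<<0 -> acc=60 shift=7
  byte[6]=0x04 cont=0 payload=0x04=4: acc |= 4<<7 -> acc=572 shift=14 [end]
Varint 3: bytes[5:7] = BC 04 -> value 572 (2 byte(s))
  byte[7]=0xEA cont=1 payload=0x6A=106: acc |= 106<<0 -> acc=106 shift=7
  byte[8]=0xFD cont=1 payload=0x7D=125: acc |= 125<<7 -> acc=16106 shift=14
  byte[9]=0xA7 cont=1 payload=0x27=39: acc |= 39<<14 -> acc=655082 shift=21
  byte[10]=0x78 cont=0 payload=0x78=120: acc |= 120<<21 -> acc=252313322 shift=28 [end]
Varint 4: bytes[7:11] = EA FD A7 78 -> value 252313322 (4 byte(s))
  byte[11]=0xB7 cont=1 payload=0x37=55: acc |= 55<<0 -> acc=55 shift=7
  byte[12]=0x7F cont=0 payload=0x7F=127: acc |= 127<<7 -> acc=16311 shift=14 [end]
Varint 5: bytes[11:13] = B7 7F -> value 16311 (2 byte(s))
  byte[13]=0xDF cont=1 payload=0x5F=95: acc |= 95<<0 -> acc=95 shift=7
  byte[14]=0x45 cont=0 payload=0x45=69: acc |= 69<<7 -> acc=8927 shift=14 [end]
Varint 6: bytes[13:15] = DF 45 -> value 8927 (2 byte(s))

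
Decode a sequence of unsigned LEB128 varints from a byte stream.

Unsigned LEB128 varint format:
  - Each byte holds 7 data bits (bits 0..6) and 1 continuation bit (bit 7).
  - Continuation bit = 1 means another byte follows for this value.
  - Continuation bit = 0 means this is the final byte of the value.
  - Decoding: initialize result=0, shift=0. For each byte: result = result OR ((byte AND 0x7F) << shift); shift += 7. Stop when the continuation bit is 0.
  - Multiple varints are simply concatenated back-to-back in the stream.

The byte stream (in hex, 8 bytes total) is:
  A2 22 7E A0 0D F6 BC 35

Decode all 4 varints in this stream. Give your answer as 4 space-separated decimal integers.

Answer: 4386 126 1696 876150

Derivation:
  byte[0]=0xA2 cont=1 payload=0x22=34: acc |= 34<<0 -> acc=34 shift=7
  byte[1]=0x22 cont=0 payload=0x22=34: acc |= 34<<7 -> acc=4386 shift=14 [end]
Varint 1: bytes[0:2] = A2 22 -> value 4386 (2 byte(s))
  byte[2]=0x7E cont=0 payload=0x7E=126: acc |= 126<<0 -> acc=126 shift=7 [end]
Varint 2: bytes[2:3] = 7E -> value 126 (1 byte(s))
  byte[3]=0xA0 cont=1 payload=0x20=32: acc |= 32<<0 -> acc=32 shift=7
  byte[4]=0x0D cont=0 payload=0x0D=13: acc |= 13<<7 -> acc=1696 shift=14 [end]
Varint 3: bytes[3:5] = A0 0D -> value 1696 (2 byte(s))
  byte[5]=0xF6 cont=1 payload=0x76=118: acc |= 118<<0 -> acc=118 shift=7
  byte[6]=0xBC cont=1 payload=0x3C=60: acc |= 60<<7 -> acc=7798 shift=14
  byte[7]=0x35 cont=0 payload=0x35=53: acc |= 53<<14 -> acc=876150 shift=21 [end]
Varint 4: bytes[5:8] = F6 BC 35 -> value 876150 (3 byte(s))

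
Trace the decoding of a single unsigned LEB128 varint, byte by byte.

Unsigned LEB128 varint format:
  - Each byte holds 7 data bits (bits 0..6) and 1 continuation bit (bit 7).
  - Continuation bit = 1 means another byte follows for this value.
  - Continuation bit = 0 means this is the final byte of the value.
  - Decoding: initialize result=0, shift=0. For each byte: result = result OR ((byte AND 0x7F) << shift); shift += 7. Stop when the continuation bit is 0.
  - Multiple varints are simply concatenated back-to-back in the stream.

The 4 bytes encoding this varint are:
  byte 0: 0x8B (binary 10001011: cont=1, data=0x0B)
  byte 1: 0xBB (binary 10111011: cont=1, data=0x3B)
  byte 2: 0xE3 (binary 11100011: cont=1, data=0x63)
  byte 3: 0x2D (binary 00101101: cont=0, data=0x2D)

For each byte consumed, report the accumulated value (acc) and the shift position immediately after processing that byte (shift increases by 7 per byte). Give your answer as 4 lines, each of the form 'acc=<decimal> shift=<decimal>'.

byte 0=0x8B: payload=0x0B=11, contrib = 11<<0 = 11; acc -> 11, shift -> 7
byte 1=0xBB: payload=0x3B=59, contrib = 59<<7 = 7552; acc -> 7563, shift -> 14
byte 2=0xE3: payload=0x63=99, contrib = 99<<14 = 1622016; acc -> 1629579, shift -> 21
byte 3=0x2D: payload=0x2D=45, contrib = 45<<21 = 94371840; acc -> 96001419, shift -> 28

Answer: acc=11 shift=7
acc=7563 shift=14
acc=1629579 shift=21
acc=96001419 shift=28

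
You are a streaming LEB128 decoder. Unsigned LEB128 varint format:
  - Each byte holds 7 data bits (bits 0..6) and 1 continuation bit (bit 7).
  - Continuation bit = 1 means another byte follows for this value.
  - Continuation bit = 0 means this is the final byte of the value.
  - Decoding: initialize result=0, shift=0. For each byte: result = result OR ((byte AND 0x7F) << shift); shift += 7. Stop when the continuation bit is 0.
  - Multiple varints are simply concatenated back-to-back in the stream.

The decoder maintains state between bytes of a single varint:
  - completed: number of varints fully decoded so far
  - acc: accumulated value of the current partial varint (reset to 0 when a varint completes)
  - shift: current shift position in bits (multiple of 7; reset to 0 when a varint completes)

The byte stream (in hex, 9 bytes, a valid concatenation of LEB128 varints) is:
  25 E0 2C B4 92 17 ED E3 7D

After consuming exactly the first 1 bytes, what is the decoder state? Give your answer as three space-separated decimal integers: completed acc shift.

byte[0]=0x25 cont=0 payload=0x25: varint #1 complete (value=37); reset -> completed=1 acc=0 shift=0

Answer: 1 0 0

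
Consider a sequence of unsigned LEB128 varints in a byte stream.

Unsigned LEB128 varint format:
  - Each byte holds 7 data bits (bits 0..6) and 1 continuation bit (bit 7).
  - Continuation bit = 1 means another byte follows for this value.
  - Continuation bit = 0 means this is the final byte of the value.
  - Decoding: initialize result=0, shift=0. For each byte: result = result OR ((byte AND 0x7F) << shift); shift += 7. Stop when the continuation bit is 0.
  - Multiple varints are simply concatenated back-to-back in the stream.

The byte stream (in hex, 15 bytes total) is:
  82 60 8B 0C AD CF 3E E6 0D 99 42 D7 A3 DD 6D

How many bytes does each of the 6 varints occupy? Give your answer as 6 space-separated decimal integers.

Answer: 2 2 3 2 2 4

Derivation:
  byte[0]=0x82 cont=1 payload=0x02=2: acc |= 2<<0 -> acc=2 shift=7
  byte[1]=0x60 cont=0 payload=0x60=96: acc |= 96<<7 -> acc=12290 shift=14 [end]
Varint 1: bytes[0:2] = 82 60 -> value 12290 (2 byte(s))
  byte[2]=0x8B cont=1 payload=0x0B=11: acc |= 11<<0 -> acc=11 shift=7
  byte[3]=0x0C cont=0 payload=0x0C=12: acc |= 12<<7 -> acc=1547 shift=14 [end]
Varint 2: bytes[2:4] = 8B 0C -> value 1547 (2 byte(s))
  byte[4]=0xAD cont=1 payload=0x2D=45: acc |= 45<<0 -> acc=45 shift=7
  byte[5]=0xCF cont=1 payload=0x4F=79: acc |= 79<<7 -> acc=10157 shift=14
  byte[6]=0x3E cont=0 payload=0x3E=62: acc |= 62<<14 -> acc=1025965 shift=21 [end]
Varint 3: bytes[4:7] = AD CF 3E -> value 1025965 (3 byte(s))
  byte[7]=0xE6 cont=1 payload=0x66=102: acc |= 102<<0 -> acc=102 shift=7
  byte[8]=0x0D cont=0 payload=0x0D=13: acc |= 13<<7 -> acc=1766 shift=14 [end]
Varint 4: bytes[7:9] = E6 0D -> value 1766 (2 byte(s))
  byte[9]=0x99 cont=1 payload=0x19=25: acc |= 25<<0 -> acc=25 shift=7
  byte[10]=0x42 cont=0 payload=0x42=66: acc |= 66<<7 -> acc=8473 shift=14 [end]
Varint 5: bytes[9:11] = 99 42 -> value 8473 (2 byte(s))
  byte[11]=0xD7 cont=1 payload=0x57=87: acc |= 87<<0 -> acc=87 shift=7
  byte[12]=0xA3 cont=1 payload=0x23=35: acc |= 35<<7 -> acc=4567 shift=14
  byte[13]=0xDD cont=1 payload=0x5D=93: acc |= 93<<14 -> acc=1528279 shift=21
  byte[14]=0x6D cont=0 payload=0x6D=109: acc |= 109<<21 -> acc=230117847 shift=28 [end]
Varint 6: bytes[11:15] = D7 A3 DD 6D -> value 230117847 (4 byte(s))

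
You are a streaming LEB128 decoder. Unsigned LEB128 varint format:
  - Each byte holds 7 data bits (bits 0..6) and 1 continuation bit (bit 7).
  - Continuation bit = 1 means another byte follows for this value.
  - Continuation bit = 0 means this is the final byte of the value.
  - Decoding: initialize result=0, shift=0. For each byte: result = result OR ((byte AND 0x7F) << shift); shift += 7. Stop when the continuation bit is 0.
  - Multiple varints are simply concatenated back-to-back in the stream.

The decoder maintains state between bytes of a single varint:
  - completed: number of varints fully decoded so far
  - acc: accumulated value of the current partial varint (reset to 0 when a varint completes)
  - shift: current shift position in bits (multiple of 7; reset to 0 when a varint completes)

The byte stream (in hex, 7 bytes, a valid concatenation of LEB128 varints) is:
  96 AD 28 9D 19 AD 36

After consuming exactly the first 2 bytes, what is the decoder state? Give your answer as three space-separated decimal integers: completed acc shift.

byte[0]=0x96 cont=1 payload=0x16: acc |= 22<<0 -> completed=0 acc=22 shift=7
byte[1]=0xAD cont=1 payload=0x2D: acc |= 45<<7 -> completed=0 acc=5782 shift=14

Answer: 0 5782 14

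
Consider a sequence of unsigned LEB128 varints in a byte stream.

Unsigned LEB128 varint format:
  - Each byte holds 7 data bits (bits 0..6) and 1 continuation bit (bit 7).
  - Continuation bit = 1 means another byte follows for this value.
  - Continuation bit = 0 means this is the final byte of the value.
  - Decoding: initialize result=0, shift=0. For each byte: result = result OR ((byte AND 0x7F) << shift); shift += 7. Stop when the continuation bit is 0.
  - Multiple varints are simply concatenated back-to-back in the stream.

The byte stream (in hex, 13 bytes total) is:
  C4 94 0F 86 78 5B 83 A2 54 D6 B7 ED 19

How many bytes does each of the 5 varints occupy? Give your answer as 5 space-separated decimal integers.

Answer: 3 2 1 3 4

Derivation:
  byte[0]=0xC4 cont=1 payload=0x44=68: acc |= 68<<0 -> acc=68 shift=7
  byte[1]=0x94 cont=1 payload=0x14=20: acc |= 20<<7 -> acc=2628 shift=14
  byte[2]=0x0F cont=0 payload=0x0F=15: acc |= 15<<14 -> acc=248388 shift=21 [end]
Varint 1: bytes[0:3] = C4 94 0F -> value 248388 (3 byte(s))
  byte[3]=0x86 cont=1 payload=0x06=6: acc |= 6<<0 -> acc=6 shift=7
  byte[4]=0x78 cont=0 payload=0x78=120: acc |= 120<<7 -> acc=15366 shift=14 [end]
Varint 2: bytes[3:5] = 86 78 -> value 15366 (2 byte(s))
  byte[5]=0x5B cont=0 payload=0x5B=91: acc |= 91<<0 -> acc=91 shift=7 [end]
Varint 3: bytes[5:6] = 5B -> value 91 (1 byte(s))
  byte[6]=0x83 cont=1 payload=0x03=3: acc |= 3<<0 -> acc=3 shift=7
  byte[7]=0xA2 cont=1 payload=0x22=34: acc |= 34<<7 -> acc=4355 shift=14
  byte[8]=0x54 cont=0 payload=0x54=84: acc |= 84<<14 -> acc=1380611 shift=21 [end]
Varint 4: bytes[6:9] = 83 A2 54 -> value 1380611 (3 byte(s))
  byte[9]=0xD6 cont=1 payload=0x56=86: acc |= 86<<0 -> acc=86 shift=7
  byte[10]=0xB7 cont=1 payload=0x37=55: acc |= 55<<7 -> acc=7126 shift=14
  byte[11]=0xED cont=1 payload=0x6D=109: acc |= 109<<14 -> acc=1792982 shift=21
  byte[12]=0x19 cont=0 payload=0x19=25: acc |= 25<<21 -> acc=54221782 shift=28 [end]
Varint 5: bytes[9:13] = D6 B7 ED 19 -> value 54221782 (4 byte(s))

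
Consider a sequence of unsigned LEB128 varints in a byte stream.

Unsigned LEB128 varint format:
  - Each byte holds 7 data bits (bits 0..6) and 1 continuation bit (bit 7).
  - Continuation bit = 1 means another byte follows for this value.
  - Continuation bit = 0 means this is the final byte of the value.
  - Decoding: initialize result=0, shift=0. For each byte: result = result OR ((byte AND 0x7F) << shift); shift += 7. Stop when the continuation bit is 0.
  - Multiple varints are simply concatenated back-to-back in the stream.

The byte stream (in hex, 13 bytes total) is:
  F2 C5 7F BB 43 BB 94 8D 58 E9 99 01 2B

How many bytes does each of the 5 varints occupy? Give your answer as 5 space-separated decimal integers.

Answer: 3 2 4 3 1

Derivation:
  byte[0]=0xF2 cont=1 payload=0x72=114: acc |= 114<<0 -> acc=114 shift=7
  byte[1]=0xC5 cont=1 payload=0x45=69: acc |= 69<<7 -> acc=8946 shift=14
  byte[2]=0x7F cont=0 payload=0x7F=127: acc |= 127<<14 -> acc=2089714 shift=21 [end]
Varint 1: bytes[0:3] = F2 C5 7F -> value 2089714 (3 byte(s))
  byte[3]=0xBB cont=1 payload=0x3B=59: acc |= 59<<0 -> acc=59 shift=7
  byte[4]=0x43 cont=0 payload=0x43=67: acc |= 67<<7 -> acc=8635 shift=14 [end]
Varint 2: bytes[3:5] = BB 43 -> value 8635 (2 byte(s))
  byte[5]=0xBB cont=1 payload=0x3B=59: acc |= 59<<0 -> acc=59 shift=7
  byte[6]=0x94 cont=1 payload=0x14=20: acc |= 20<<7 -> acc=2619 shift=14
  byte[7]=0x8D cont=1 payload=0x0D=13: acc |= 13<<14 -> acc=215611 shift=21
  byte[8]=0x58 cont=0 payload=0x58=88: acc |= 88<<21 -> acc=184764987 shift=28 [end]
Varint 3: bytes[5:9] = BB 94 8D 58 -> value 184764987 (4 byte(s))
  byte[9]=0xE9 cont=1 payload=0x69=105: acc |= 105<<0 -> acc=105 shift=7
  byte[10]=0x99 cont=1 payload=0x19=25: acc |= 25<<7 -> acc=3305 shift=14
  byte[11]=0x01 cont=0 payload=0x01=1: acc |= 1<<14 -> acc=19689 shift=21 [end]
Varint 4: bytes[9:12] = E9 99 01 -> value 19689 (3 byte(s))
  byte[12]=0x2B cont=0 payload=0x2B=43: acc |= 43<<0 -> acc=43 shift=7 [end]
Varint 5: bytes[12:13] = 2B -> value 43 (1 byte(s))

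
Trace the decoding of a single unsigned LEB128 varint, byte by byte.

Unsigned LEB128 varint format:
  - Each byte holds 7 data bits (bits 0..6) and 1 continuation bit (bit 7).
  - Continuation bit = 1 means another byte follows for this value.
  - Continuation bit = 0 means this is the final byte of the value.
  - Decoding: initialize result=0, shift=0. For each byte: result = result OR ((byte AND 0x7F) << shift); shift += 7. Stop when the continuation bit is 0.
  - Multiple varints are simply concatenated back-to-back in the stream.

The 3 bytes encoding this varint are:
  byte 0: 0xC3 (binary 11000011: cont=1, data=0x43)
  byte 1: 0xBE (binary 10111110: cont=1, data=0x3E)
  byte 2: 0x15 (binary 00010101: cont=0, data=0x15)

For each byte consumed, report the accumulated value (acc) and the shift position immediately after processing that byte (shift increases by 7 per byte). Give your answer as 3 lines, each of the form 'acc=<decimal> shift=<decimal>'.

Answer: acc=67 shift=7
acc=8003 shift=14
acc=352067 shift=21

Derivation:
byte 0=0xC3: payload=0x43=67, contrib = 67<<0 = 67; acc -> 67, shift -> 7
byte 1=0xBE: payload=0x3E=62, contrib = 62<<7 = 7936; acc -> 8003, shift -> 14
byte 2=0x15: payload=0x15=21, contrib = 21<<14 = 344064; acc -> 352067, shift -> 21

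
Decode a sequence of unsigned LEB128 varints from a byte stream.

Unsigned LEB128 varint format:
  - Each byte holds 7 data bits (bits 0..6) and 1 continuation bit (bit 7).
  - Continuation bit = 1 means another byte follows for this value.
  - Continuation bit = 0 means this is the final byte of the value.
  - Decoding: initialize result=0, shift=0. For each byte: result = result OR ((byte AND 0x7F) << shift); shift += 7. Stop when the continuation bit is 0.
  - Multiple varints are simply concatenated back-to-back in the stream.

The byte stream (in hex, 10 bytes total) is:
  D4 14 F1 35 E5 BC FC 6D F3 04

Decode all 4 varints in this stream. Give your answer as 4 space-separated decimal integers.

  byte[0]=0xD4 cont=1 payload=0x54=84: acc |= 84<<0 -> acc=84 shift=7
  byte[1]=0x14 cont=0 payload=0x14=20: acc |= 20<<7 -> acc=2644 shift=14 [end]
Varint 1: bytes[0:2] = D4 14 -> value 2644 (2 byte(s))
  byte[2]=0xF1 cont=1 payload=0x71=113: acc |= 113<<0 -> acc=113 shift=7
  byte[3]=0x35 cont=0 payload=0x35=53: acc |= 53<<7 -> acc=6897 shift=14 [end]
Varint 2: bytes[2:4] = F1 35 -> value 6897 (2 byte(s))
  byte[4]=0xE5 cont=1 payload=0x65=101: acc |= 101<<0 -> acc=101 shift=7
  byte[5]=0xBC cont=1 payload=0x3C=60: acc |= 60<<7 -> acc=7781 shift=14
  byte[6]=0xFC cont=1 payload=0x7C=124: acc |= 124<<14 -> acc=2039397 shift=21
  byte[7]=0x6D cont=0 payload=0x6D=109: acc |= 109<<21 -> acc=230628965 shift=28 [end]
Varint 3: bytes[4:8] = E5 BC FC 6D -> value 230628965 (4 byte(s))
  byte[8]=0xF3 cont=1 payload=0x73=115: acc |= 115<<0 -> acc=115 shift=7
  byte[9]=0x04 cont=0 payload=0x04=4: acc |= 4<<7 -> acc=627 shift=14 [end]
Varint 4: bytes[8:10] = F3 04 -> value 627 (2 byte(s))

Answer: 2644 6897 230628965 627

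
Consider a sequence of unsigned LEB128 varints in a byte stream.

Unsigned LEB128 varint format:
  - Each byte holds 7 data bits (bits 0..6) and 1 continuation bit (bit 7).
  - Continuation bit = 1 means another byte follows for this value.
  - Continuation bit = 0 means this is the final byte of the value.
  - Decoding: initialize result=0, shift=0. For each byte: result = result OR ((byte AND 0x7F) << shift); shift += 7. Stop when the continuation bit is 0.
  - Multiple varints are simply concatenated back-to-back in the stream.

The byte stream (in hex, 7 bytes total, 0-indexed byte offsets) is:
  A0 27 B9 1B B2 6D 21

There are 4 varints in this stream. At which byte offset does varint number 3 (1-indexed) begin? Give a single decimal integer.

Answer: 4

Derivation:
  byte[0]=0xA0 cont=1 payload=0x20=32: acc |= 32<<0 -> acc=32 shift=7
  byte[1]=0x27 cont=0 payload=0x27=39: acc |= 39<<7 -> acc=5024 shift=14 [end]
Varint 1: bytes[0:2] = A0 27 -> value 5024 (2 byte(s))
  byte[2]=0xB9 cont=1 payload=0x39=57: acc |= 57<<0 -> acc=57 shift=7
  byte[3]=0x1B cont=0 payload=0x1B=27: acc |= 27<<7 -> acc=3513 shift=14 [end]
Varint 2: bytes[2:4] = B9 1B -> value 3513 (2 byte(s))
  byte[4]=0xB2 cont=1 payload=0x32=50: acc |= 50<<0 -> acc=50 shift=7
  byte[5]=0x6D cont=0 payload=0x6D=109: acc |= 109<<7 -> acc=14002 shift=14 [end]
Varint 3: bytes[4:6] = B2 6D -> value 14002 (2 byte(s))
  byte[6]=0x21 cont=0 payload=0x21=33: acc |= 33<<0 -> acc=33 shift=7 [end]
Varint 4: bytes[6:7] = 21 -> value 33 (1 byte(s))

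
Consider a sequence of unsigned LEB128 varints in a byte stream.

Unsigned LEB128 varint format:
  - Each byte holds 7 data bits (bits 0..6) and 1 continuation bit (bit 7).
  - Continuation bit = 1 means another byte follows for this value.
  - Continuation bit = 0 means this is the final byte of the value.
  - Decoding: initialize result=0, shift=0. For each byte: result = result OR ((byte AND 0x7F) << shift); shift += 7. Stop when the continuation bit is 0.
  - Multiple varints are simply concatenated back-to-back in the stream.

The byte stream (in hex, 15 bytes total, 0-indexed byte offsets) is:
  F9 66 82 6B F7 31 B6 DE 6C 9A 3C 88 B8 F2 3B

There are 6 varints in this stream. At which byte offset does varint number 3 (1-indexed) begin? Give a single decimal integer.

  byte[0]=0xF9 cont=1 payload=0x79=121: acc |= 121<<0 -> acc=121 shift=7
  byte[1]=0x66 cont=0 payload=0x66=102: acc |= 102<<7 -> acc=13177 shift=14 [end]
Varint 1: bytes[0:2] = F9 66 -> value 13177 (2 byte(s))
  byte[2]=0x82 cont=1 payload=0x02=2: acc |= 2<<0 -> acc=2 shift=7
  byte[3]=0x6B cont=0 payload=0x6B=107: acc |= 107<<7 -> acc=13698 shift=14 [end]
Varint 2: bytes[2:4] = 82 6B -> value 13698 (2 byte(s))
  byte[4]=0xF7 cont=1 payload=0x77=119: acc |= 119<<0 -> acc=119 shift=7
  byte[5]=0x31 cont=0 payload=0x31=49: acc |= 49<<7 -> acc=6391 shift=14 [end]
Varint 3: bytes[4:6] = F7 31 -> value 6391 (2 byte(s))
  byte[6]=0xB6 cont=1 payload=0x36=54: acc |= 54<<0 -> acc=54 shift=7
  byte[7]=0xDE cont=1 payload=0x5E=94: acc |= 94<<7 -> acc=12086 shift=14
  byte[8]=0x6C cont=0 payload=0x6C=108: acc |= 108<<14 -> acc=1781558 shift=21 [end]
Varint 4: bytes[6:9] = B6 DE 6C -> value 1781558 (3 byte(s))
  byte[9]=0x9A cont=1 payload=0x1A=26: acc |= 26<<0 -> acc=26 shift=7
  byte[10]=0x3C cont=0 payload=0x3C=60: acc |= 60<<7 -> acc=7706 shift=14 [end]
Varint 5: bytes[9:11] = 9A 3C -> value 7706 (2 byte(s))
  byte[11]=0x88 cont=1 payload=0x08=8: acc |= 8<<0 -> acc=8 shift=7
  byte[12]=0xB8 cont=1 payload=0x38=56: acc |= 56<<7 -> acc=7176 shift=14
  byte[13]=0xF2 cont=1 payload=0x72=114: acc |= 114<<14 -> acc=1874952 shift=21
  byte[14]=0x3B cont=0 payload=0x3B=59: acc |= 59<<21 -> acc=125606920 shift=28 [end]
Varint 6: bytes[11:15] = 88 B8 F2 3B -> value 125606920 (4 byte(s))

Answer: 4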